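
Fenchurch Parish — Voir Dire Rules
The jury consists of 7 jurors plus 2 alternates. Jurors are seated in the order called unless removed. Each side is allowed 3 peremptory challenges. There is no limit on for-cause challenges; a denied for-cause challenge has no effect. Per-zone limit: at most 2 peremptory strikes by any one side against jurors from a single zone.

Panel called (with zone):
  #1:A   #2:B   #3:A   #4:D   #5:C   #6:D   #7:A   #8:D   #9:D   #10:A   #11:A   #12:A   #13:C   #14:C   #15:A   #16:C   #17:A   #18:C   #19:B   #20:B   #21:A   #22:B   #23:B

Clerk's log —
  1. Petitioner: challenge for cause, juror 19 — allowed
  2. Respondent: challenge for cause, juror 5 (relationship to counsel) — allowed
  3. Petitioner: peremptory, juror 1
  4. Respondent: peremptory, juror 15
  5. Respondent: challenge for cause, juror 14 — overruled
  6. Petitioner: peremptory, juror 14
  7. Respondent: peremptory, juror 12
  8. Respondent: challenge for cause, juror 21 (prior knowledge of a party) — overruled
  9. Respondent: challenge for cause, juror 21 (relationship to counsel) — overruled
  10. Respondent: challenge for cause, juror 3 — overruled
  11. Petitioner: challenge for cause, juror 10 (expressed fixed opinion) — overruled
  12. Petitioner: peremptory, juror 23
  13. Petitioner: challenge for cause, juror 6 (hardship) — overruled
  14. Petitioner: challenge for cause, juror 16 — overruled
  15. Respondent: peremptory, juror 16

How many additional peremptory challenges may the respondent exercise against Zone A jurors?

Respondent peremptories so far: #15, #12, #16 — 3 of 3 used, 0 left overall.
Against Zone A: #15, #12 — 2 used; per-zone cap 2 leaves 0.
Binding limit: min(0, 0) = 0.

0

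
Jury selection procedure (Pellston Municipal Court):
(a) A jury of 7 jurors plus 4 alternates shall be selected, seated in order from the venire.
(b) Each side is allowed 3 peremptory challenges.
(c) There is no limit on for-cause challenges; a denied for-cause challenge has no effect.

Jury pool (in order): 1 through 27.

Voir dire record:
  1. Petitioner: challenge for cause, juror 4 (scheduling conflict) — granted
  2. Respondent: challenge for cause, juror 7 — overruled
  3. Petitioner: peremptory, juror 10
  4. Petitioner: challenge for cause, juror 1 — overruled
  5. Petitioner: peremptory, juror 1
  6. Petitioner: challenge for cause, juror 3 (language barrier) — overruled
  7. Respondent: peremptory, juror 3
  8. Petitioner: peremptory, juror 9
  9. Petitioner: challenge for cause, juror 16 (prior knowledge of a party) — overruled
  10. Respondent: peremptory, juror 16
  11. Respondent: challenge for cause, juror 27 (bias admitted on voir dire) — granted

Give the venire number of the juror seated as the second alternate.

Removed: #1, #3, #4, #9, #10, #16, #27. (#7 stays — for-cause denied.)
Seating in order: seats 1–7 → #2, #5, #6, #7, #8, #11, #12; alternates → #13, #14, #15, #17.
So alternate 2 is #14.

14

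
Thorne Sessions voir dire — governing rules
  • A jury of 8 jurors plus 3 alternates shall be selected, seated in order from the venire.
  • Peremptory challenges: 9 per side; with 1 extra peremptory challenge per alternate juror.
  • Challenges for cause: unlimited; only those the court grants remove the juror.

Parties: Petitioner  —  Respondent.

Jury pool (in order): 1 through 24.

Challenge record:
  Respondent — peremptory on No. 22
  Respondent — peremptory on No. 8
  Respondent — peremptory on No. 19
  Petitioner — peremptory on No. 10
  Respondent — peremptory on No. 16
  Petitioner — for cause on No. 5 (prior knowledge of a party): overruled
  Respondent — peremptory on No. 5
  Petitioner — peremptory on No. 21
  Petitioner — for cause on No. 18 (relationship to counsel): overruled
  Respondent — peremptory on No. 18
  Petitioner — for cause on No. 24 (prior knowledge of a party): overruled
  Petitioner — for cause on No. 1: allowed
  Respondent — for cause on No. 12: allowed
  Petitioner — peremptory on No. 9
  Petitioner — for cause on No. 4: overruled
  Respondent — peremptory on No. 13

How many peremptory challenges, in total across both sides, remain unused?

14

Petitioner allotment: 9 base + 1 × 3 alternates = 12. Respondent allotment: 9 base + 1 × 3 alternates = 12.
Petitioner peremptories used: #10, #21, #9 — 3 (for-cause on #5, #18, #24, #1, #4 don't count).
Respondent peremptories used: #22, #8, #19, #16, #5, #18, #13 — 7 (the for-cause on #12 doesn't count).
Remaining: (12 − 3) + (12 − 7) = 14.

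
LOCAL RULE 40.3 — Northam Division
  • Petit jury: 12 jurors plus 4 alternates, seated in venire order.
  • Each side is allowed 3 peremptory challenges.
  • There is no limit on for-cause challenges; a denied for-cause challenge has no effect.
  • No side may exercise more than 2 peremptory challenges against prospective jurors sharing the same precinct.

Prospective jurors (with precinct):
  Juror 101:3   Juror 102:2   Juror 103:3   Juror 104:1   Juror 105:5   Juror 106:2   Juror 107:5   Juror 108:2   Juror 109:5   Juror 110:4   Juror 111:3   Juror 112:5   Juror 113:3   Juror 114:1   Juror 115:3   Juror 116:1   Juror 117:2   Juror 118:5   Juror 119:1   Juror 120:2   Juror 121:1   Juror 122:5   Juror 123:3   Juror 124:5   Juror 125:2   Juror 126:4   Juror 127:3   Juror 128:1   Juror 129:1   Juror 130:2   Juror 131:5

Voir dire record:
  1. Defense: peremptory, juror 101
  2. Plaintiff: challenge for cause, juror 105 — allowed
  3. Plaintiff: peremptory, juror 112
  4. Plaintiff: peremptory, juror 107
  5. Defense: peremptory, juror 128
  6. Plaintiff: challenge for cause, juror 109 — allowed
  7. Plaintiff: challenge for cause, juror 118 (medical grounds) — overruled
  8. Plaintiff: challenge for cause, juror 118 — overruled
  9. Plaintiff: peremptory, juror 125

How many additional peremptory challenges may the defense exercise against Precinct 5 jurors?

1

Defense peremptories so far: #101, #128 — 2 of 3 used, 1 left overall.
Against Precinct 5: none yet — per-precinct cap 2 leaves 2.
Binding limit: min(1, 2) = 1.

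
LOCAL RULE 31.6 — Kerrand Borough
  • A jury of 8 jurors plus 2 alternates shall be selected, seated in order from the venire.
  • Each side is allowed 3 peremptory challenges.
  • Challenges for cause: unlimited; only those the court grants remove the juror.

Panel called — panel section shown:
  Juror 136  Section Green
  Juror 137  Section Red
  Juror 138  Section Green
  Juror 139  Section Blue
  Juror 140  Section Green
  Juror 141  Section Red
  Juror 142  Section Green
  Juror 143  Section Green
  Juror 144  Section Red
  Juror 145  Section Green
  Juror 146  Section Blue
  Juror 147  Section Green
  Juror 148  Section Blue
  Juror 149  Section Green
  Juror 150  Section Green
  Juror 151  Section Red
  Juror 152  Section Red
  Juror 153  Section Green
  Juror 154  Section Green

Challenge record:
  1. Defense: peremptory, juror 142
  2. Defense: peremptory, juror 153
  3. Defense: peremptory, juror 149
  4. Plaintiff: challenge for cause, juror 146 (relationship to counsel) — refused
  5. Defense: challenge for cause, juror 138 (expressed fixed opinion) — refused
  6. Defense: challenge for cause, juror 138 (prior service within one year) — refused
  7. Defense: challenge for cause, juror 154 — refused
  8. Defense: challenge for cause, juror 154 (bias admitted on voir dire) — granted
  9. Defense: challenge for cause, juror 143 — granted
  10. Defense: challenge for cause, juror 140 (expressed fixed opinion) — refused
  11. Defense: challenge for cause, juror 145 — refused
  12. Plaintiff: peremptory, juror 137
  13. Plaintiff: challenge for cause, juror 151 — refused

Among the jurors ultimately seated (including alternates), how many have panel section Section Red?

Removed: #137, #142, #143, #149, #153, #154.
Seated (10 incl. alternates): #136, #138, #139, #140, #141, #144, #145, #146, #147, #148.
Of those, in Section Red: #141, #144 → 2.

2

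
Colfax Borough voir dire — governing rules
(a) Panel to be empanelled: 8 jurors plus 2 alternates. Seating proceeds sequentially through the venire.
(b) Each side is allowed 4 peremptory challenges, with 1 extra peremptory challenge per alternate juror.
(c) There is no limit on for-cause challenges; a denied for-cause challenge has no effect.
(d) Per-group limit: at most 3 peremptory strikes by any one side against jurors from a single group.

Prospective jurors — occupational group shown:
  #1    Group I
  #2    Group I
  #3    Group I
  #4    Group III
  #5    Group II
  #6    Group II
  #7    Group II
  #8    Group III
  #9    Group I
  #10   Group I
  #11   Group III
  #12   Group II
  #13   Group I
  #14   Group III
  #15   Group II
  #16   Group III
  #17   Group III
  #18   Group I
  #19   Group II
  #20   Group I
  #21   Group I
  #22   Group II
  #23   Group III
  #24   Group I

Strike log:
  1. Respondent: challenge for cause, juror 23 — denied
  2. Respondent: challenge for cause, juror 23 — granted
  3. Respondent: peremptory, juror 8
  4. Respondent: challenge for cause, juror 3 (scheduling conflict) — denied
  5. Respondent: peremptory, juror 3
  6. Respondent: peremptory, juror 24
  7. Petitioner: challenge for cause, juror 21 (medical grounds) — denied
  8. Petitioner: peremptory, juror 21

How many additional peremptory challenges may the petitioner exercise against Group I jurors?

Petitioner peremptories so far: #21 — 1 of 6 used, 5 left overall.
Against Group I: #21 — 1 used; per-group cap 3 leaves 2.
Binding limit: min(5, 2) = 2.

2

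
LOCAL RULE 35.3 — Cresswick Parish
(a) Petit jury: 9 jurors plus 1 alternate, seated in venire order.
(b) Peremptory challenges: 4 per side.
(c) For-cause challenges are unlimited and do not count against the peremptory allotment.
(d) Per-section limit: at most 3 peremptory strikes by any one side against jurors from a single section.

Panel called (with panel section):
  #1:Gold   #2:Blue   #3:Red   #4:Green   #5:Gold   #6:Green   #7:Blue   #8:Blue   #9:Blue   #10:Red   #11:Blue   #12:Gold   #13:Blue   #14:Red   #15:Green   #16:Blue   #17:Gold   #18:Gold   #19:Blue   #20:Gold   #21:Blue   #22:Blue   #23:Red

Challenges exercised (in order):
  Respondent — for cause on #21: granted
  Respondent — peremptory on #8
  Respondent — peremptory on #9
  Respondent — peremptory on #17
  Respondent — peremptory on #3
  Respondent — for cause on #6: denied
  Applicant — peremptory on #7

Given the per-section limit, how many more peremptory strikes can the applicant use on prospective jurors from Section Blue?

2

Applicant peremptories so far: #7 — 1 of 4 used, 3 left overall.
Against Section Blue: #7 — 1 used; per-section cap 3 leaves 2.
Binding limit: min(3, 2) = 2.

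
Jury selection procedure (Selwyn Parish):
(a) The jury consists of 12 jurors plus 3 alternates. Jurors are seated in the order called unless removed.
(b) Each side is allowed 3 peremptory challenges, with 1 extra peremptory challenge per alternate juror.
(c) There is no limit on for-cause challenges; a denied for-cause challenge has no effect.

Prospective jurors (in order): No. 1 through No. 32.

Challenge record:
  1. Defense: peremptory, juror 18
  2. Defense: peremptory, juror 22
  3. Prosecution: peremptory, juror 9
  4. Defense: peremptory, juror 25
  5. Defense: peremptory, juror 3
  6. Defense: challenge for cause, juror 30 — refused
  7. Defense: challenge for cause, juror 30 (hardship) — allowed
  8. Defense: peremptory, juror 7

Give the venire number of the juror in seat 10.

Removed: #3, #7, #9, #18, #22, #25, #30.
Seating in order: seats 1–12 → #1, #2, #4, #5, #6, #8, #10, #11, #12, #13, #14, #15; alternates → #16, #17, #19.
So seat 10 is #13.

13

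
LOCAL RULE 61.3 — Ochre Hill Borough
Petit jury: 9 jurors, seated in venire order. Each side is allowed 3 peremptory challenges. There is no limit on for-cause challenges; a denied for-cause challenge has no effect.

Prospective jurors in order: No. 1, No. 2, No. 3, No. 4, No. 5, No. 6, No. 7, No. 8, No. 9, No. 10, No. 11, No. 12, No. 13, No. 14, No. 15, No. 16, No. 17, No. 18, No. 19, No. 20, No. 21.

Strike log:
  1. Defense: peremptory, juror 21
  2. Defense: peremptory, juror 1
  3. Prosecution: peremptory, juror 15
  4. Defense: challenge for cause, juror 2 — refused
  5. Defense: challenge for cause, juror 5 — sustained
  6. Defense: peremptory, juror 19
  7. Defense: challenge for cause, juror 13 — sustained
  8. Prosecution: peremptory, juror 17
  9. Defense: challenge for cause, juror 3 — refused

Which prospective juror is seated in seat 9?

11

Removed: #1, #5, #13, #15, #17, #19, #21. (#2, #3 stay — for-cause denied.)
Filling seats in venire order through position 9: #2, #3, #4, #6, #7, #8, #9, #10, #11.
So seat 9 is #11.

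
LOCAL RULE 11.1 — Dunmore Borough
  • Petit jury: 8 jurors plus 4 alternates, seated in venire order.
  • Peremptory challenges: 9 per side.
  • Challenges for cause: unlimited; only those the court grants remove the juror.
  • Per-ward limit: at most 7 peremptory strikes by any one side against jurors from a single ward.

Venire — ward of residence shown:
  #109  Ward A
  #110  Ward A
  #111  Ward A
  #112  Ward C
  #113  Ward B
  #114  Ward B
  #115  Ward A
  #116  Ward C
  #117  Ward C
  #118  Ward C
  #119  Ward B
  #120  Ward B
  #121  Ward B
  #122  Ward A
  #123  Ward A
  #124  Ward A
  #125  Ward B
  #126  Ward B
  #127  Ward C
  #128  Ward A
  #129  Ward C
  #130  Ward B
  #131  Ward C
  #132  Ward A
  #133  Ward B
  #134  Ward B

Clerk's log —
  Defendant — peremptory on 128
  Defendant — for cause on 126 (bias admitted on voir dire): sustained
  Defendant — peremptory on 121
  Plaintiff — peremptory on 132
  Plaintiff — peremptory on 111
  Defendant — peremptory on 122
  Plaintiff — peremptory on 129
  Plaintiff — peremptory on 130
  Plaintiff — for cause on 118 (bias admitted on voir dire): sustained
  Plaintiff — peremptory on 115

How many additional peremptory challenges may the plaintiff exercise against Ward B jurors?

4

Plaintiff peremptories so far: #132, #111, #129, #130, #115 — 5 of 9 used, 4 left overall.
Against Ward B: #130 — 1 used; per-ward cap 7 leaves 6.
Binding limit: min(4, 6) = 4.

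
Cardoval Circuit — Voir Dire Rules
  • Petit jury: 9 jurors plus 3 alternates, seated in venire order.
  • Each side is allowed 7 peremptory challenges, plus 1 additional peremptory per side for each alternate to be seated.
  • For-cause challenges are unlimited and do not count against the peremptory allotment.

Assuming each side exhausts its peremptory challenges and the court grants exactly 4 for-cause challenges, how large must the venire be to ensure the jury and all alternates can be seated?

36

Seats to fill: 9 + 3 alternates = 12.
Peremptories: 7 + 1×3 = 10 per side × 2 sides = 20.
For-cause removals: 4.
Minimum venire: 12 + 20 + 4 = 36.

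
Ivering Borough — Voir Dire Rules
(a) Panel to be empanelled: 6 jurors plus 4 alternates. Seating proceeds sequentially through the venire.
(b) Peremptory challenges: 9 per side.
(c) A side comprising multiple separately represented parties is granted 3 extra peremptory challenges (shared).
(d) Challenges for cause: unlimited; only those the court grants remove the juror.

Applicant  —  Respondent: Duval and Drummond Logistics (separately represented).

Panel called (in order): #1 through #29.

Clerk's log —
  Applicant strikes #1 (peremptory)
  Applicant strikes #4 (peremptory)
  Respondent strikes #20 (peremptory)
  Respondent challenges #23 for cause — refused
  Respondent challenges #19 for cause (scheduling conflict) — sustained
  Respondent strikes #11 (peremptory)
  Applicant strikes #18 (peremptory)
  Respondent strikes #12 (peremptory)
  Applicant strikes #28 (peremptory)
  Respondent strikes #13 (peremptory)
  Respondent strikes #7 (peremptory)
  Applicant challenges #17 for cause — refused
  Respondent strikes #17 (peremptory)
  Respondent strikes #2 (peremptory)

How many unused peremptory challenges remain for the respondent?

Respondent allotment: 9 base + 3 multi-party = 12.
Respondent peremptories used: #20, #11, #12, #13, #7, #17, #2 — 7 (for-cause on #23, #19 don't count).
Remaining: 12 − 7 = 5.

5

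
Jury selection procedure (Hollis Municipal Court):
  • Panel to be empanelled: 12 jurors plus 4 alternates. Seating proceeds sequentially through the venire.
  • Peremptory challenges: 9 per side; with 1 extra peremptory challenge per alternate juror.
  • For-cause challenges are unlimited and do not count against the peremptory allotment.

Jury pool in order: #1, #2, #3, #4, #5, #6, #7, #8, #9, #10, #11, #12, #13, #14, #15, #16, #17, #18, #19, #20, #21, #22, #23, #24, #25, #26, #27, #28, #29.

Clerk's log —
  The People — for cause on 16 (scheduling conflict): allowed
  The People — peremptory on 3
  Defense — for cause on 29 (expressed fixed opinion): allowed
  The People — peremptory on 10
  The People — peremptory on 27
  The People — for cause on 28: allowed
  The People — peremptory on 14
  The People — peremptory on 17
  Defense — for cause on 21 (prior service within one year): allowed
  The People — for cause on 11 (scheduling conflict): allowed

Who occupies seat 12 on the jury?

18

Removed: #3, #10, #11, #14, #16, #17, #21, #27, #28, #29.
Seating in order: seats 1–12 → #1, #2, #4, #5, #6, #7, #8, #9, #12, #13, #15, #18; alternates → #19, #20, #22, #23.
So seat 12 is #18.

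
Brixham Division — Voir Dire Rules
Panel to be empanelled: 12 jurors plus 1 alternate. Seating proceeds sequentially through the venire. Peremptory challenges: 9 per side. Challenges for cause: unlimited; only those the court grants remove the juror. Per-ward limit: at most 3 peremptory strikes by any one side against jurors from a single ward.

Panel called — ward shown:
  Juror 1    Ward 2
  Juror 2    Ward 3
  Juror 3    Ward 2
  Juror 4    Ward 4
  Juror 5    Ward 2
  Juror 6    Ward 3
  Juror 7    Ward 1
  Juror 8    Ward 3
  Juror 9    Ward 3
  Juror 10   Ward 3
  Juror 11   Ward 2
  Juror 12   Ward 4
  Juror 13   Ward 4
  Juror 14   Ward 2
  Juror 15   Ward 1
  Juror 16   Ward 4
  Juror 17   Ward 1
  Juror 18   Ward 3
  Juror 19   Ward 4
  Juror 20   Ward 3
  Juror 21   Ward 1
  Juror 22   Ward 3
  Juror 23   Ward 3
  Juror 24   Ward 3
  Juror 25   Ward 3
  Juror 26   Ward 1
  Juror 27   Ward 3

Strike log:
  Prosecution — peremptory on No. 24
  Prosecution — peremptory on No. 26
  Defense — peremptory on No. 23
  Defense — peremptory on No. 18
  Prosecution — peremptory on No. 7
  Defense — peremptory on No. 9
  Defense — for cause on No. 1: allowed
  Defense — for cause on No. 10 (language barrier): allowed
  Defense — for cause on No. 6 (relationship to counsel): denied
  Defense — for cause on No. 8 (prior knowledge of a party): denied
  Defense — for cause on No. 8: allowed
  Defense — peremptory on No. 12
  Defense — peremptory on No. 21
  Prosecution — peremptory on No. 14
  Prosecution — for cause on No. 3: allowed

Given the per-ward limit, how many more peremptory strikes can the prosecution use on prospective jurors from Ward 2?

2

Prosecution peremptories so far: #24, #26, #7, #14 — 4 of 9 used, 5 left overall.
Against Ward 2: #14 — 1 used; per-ward cap 3 leaves 2.
Binding limit: min(5, 2) = 2.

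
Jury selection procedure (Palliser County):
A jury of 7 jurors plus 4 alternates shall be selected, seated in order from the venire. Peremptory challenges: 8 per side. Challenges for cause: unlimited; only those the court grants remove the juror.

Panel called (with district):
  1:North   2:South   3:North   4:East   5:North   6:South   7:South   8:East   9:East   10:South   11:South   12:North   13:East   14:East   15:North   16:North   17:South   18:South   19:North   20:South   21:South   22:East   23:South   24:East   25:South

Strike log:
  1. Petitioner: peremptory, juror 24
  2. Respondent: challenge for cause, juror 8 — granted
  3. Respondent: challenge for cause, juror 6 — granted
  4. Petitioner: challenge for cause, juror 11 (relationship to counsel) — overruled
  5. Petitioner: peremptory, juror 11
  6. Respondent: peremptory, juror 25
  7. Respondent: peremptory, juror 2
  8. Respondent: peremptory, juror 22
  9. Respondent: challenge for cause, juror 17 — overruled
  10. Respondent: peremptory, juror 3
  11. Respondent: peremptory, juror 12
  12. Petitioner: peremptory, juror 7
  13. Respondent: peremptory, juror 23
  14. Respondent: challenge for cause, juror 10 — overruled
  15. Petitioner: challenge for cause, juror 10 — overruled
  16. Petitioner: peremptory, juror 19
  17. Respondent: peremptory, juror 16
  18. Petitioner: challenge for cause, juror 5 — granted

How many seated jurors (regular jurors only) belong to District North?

2

Removed: #2, #3, #5, #6, #7, #8, #11, #12, #16, #19, #22, #23, #24, #25.
Seated jurors 1–7: #1, #4, #9, #10, #13, #14, #15 (alternates #17, #18, #20, #21 not counted).
Of those, in District North: #1, #15 → 2.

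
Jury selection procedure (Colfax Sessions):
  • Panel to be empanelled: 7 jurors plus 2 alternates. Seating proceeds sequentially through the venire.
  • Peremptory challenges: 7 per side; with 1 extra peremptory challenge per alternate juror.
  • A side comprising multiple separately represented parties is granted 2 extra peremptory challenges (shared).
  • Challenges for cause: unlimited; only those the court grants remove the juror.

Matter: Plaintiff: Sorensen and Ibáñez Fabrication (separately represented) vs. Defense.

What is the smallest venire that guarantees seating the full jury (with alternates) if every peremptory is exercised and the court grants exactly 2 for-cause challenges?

31

Seats to fill: 7 + 2 alternates = 9.
Peremptories — Plaintiff: 7 + 1×2 + 2 = 11; Defense: 7 + 1×2 = 9; total 20.
For-cause removals: 2.
Minimum venire: 9 + 20 + 2 = 31.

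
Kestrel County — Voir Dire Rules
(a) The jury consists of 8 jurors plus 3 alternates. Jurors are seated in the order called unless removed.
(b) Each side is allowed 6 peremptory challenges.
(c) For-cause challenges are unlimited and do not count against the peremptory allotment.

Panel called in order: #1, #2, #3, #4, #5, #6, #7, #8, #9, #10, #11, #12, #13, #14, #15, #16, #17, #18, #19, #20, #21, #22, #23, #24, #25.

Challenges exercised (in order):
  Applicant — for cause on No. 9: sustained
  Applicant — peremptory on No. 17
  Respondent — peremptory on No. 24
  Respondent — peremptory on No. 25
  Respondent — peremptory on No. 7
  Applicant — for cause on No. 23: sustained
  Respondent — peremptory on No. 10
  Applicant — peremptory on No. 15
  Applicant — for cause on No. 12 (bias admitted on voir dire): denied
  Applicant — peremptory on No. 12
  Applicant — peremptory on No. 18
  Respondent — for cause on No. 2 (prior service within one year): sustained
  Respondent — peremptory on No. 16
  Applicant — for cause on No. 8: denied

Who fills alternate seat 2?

19

Removed: #2, #7, #9, #10, #12, #15, #16, #17, #18, #23, #24, #25. (#8 stays — for-cause denied.)
Filling seats in venire order through position 10: #1, #3, #4, #5, #6, #8, #11, #13, #14, #19.
So alternate 2 is #19.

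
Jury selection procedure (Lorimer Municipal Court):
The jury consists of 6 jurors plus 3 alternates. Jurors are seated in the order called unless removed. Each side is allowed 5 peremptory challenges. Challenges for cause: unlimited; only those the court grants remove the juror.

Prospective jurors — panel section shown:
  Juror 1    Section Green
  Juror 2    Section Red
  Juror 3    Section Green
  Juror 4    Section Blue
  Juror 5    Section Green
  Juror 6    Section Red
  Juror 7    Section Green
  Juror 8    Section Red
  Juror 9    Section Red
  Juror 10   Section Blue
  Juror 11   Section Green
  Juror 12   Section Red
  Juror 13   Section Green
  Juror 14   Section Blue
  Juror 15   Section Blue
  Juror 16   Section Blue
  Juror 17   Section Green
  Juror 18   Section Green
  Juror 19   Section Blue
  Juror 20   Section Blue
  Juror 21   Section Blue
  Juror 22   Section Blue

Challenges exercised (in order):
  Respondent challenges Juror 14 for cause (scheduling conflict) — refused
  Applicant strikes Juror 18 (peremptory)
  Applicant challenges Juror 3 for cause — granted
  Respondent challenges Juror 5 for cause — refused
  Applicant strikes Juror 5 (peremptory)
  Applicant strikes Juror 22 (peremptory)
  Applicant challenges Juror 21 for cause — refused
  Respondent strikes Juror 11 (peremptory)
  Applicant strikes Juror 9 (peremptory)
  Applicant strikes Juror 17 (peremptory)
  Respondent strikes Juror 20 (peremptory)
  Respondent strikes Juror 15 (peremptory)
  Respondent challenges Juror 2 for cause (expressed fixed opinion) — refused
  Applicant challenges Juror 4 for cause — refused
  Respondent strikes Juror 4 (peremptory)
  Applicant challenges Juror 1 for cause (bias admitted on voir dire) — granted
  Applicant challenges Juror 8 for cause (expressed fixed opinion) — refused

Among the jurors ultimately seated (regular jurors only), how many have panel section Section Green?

Removed: #1, #3, #4, #5, #9, #11, #15, #17, #18, #20, #22.
Seated jurors 1–6: #2, #6, #7, #8, #10, #12 (alternates #13, #14, #16 not counted).
Of those, in Section Green: #7 → 1.

1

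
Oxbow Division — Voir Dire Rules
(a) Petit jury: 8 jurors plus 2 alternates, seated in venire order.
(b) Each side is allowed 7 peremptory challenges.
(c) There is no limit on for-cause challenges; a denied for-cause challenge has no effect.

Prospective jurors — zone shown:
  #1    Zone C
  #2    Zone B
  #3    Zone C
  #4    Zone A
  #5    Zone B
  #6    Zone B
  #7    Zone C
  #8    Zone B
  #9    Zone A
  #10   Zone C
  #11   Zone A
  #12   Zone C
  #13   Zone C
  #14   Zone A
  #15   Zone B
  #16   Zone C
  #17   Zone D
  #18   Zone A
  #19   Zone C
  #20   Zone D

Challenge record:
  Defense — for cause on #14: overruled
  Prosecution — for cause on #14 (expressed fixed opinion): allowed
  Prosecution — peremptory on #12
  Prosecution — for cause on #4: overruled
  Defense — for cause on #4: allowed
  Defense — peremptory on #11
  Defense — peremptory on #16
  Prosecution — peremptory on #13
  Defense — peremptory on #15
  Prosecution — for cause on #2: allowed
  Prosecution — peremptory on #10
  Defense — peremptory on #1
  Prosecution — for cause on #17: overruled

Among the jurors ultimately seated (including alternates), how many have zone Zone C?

Removed: #1, #2, #4, #10, #11, #12, #13, #14, #15, #16.
Seated (10 incl. alternates): #3, #5, #6, #7, #8, #9, #17, #18, #19, #20.
Of those, in Zone C: #3, #7, #19 → 3.

3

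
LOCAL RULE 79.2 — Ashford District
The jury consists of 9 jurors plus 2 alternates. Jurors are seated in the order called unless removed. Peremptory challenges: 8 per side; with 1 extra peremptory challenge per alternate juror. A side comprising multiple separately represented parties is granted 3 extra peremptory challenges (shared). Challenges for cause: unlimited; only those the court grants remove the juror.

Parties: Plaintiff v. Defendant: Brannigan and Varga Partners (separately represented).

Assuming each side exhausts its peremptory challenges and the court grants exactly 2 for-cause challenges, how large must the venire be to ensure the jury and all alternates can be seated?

Seats to fill: 9 + 2 alternates = 11.
Peremptories — Plaintiff: 8 + 1×2 = 10; Defendant: 8 + 1×2 + 3 = 13; total 23.
For-cause removals: 2.
Minimum venire: 11 + 23 + 2 = 36.

36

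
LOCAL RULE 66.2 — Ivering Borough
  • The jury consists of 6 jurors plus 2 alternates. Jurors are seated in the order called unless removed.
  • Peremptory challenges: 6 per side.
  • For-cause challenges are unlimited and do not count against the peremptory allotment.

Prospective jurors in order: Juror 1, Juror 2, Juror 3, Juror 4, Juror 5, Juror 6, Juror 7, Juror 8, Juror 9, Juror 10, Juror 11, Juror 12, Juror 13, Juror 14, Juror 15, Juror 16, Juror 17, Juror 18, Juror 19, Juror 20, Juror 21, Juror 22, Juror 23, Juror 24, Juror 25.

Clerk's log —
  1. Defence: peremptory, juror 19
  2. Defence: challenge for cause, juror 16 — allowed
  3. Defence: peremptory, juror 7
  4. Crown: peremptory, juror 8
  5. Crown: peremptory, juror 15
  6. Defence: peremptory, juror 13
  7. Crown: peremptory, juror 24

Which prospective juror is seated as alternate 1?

Removed: #7, #8, #13, #15, #16, #19, #24.
Seating in order: seats 1–6 → #1, #2, #3, #4, #5, #6; alternates → #9, #10.
So alternate 1 is #9.

9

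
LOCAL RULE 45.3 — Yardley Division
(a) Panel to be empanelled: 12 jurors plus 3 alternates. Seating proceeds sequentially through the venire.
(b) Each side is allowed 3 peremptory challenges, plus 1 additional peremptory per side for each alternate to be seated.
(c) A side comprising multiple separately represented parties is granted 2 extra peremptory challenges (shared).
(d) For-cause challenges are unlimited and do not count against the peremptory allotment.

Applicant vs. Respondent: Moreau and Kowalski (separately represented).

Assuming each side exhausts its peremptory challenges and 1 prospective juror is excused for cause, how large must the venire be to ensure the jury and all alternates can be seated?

30

Seats to fill: 12 + 3 alternates = 15.
Peremptories — Applicant: 3 + 1×3 = 6; Respondent: 3 + 1×3 + 2 = 8; total 14.
For-cause removals: 1.
Minimum venire: 15 + 14 + 1 = 30.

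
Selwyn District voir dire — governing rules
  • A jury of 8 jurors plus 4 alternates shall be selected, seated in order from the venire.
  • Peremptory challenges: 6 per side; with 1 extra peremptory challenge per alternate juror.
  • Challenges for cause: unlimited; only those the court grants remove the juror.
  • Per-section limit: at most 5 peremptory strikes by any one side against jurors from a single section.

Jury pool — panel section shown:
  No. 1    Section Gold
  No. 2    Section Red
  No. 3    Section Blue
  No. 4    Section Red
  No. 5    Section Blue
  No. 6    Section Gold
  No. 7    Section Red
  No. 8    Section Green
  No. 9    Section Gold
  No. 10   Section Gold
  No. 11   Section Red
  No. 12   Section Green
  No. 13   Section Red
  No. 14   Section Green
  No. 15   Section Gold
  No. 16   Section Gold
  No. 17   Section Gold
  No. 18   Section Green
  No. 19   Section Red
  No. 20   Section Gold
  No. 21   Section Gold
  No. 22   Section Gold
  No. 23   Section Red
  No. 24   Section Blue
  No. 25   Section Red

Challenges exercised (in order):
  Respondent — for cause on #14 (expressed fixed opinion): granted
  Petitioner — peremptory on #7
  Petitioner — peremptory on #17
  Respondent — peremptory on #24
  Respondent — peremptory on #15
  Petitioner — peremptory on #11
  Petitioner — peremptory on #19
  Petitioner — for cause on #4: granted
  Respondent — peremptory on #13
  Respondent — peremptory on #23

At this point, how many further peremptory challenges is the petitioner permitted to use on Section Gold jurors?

4

Petitioner peremptories so far: #7, #17, #11, #19 — 4 of 10 used, 6 left overall.
Against Section Gold: #17 — 1 used; per-section cap 5 leaves 4.
Binding limit: min(6, 4) = 4.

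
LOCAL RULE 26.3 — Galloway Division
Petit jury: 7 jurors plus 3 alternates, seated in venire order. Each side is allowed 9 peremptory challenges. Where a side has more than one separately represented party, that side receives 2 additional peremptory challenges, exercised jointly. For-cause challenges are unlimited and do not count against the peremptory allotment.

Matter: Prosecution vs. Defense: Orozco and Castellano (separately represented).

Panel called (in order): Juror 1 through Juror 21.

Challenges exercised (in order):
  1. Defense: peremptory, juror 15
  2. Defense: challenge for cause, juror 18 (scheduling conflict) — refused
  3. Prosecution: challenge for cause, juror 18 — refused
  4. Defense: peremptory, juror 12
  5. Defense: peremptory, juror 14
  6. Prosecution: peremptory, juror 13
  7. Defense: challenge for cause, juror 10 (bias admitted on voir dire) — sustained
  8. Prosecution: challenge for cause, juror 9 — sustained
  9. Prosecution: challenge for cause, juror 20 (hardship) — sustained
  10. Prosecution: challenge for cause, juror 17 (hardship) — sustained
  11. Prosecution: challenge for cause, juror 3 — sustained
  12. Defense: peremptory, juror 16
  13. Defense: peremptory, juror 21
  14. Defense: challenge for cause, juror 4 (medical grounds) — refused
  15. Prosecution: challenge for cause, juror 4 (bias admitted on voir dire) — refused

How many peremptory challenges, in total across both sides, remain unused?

14

Prosecution allotment: 9. Defense allotment: 9 base + 2 multi-party = 11.
Prosecution peremptories used: #13 — 1 (for-cause on #18, #9, #20, #17, #3, #4 don't count).
Defense peremptories used: #15, #12, #14, #16, #21 — 5 (for-cause on #18, #10, #4 don't count).
Remaining: (9 − 1) + (11 − 5) = 14.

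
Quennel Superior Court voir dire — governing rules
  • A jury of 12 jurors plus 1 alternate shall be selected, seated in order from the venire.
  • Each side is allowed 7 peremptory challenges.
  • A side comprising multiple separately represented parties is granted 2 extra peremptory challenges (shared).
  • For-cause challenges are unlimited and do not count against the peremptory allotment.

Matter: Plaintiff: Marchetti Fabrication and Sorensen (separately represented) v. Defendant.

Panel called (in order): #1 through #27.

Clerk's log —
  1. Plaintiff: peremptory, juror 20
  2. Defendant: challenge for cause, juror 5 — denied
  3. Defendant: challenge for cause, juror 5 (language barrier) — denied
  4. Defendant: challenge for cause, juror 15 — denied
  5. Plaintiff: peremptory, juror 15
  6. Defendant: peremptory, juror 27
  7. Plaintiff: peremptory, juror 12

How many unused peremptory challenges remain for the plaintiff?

6

Plaintiff allotment: 7 base + 2 multi-party = 9.
Plaintiff peremptories used: #20, #15, #12 — 3.
Remaining: 9 − 3 = 6.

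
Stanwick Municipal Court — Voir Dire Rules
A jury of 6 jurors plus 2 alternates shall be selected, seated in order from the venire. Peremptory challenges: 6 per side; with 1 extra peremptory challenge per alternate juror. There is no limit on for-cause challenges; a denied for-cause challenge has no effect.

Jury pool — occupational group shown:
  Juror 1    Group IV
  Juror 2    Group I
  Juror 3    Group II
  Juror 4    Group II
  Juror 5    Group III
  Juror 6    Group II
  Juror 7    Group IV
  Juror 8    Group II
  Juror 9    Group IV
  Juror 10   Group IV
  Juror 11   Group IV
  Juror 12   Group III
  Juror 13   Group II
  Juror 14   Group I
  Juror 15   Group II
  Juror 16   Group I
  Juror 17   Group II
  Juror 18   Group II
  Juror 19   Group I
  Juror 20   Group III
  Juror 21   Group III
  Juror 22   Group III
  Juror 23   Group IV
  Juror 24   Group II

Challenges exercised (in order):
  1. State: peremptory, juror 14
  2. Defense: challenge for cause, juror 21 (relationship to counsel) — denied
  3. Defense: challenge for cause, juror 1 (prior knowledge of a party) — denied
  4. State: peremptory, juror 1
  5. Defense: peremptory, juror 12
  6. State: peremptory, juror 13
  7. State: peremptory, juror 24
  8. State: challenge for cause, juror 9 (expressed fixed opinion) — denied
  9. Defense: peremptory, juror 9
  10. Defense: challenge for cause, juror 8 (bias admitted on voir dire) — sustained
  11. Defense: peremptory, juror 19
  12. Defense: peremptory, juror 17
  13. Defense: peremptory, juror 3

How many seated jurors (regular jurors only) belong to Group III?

Removed: #1, #3, #8, #9, #12, #13, #14, #17, #19, #24.
Seated jurors 1–6: #2, #4, #5, #6, #7, #10 (alternates #11, #15 not counted).
Of those, in Group III: #5 → 1.

1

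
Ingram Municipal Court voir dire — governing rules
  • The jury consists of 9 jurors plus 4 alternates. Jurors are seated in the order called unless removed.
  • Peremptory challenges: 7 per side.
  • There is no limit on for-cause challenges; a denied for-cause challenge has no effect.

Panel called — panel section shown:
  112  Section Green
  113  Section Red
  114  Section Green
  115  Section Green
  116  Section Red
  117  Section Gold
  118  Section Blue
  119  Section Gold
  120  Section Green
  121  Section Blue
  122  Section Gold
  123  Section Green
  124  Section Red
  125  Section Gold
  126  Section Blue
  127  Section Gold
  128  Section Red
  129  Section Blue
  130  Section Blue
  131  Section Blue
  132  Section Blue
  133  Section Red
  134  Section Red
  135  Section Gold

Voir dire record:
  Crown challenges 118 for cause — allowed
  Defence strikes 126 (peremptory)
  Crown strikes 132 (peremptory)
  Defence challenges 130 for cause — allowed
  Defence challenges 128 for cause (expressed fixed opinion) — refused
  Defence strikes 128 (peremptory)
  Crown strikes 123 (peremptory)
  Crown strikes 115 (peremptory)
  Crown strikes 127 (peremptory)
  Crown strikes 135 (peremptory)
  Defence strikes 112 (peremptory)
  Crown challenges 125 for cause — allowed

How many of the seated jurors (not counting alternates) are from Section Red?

Removed: #112, #115, #118, #123, #125, #126, #127, #128, #130, #132, #135.
Seated jurors 1–9: #113, #114, #116, #117, #119, #120, #121, #122, #124 (alternates #129, #131, #133, #134 not counted).
Of those, in Section Red: #113, #116, #124 → 3.

3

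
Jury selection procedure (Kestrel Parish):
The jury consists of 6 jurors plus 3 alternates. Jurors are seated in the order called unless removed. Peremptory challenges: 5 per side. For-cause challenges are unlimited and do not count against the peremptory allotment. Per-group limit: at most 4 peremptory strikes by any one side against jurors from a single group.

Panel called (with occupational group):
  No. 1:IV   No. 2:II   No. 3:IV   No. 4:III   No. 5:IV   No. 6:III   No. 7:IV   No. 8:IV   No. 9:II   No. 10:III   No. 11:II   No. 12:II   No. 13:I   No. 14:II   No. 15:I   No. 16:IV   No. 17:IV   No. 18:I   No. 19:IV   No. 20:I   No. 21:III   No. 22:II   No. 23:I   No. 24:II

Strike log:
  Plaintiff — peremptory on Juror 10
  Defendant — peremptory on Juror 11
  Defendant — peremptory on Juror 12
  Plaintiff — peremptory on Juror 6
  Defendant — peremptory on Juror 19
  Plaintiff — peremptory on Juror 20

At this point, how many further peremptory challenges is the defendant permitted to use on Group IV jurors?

2

Defendant peremptories so far: #11, #12, #19 — 3 of 5 used, 2 left overall.
Against Group IV: #19 — 1 used; per-group cap 4 leaves 3.
Binding limit: min(2, 3) = 2.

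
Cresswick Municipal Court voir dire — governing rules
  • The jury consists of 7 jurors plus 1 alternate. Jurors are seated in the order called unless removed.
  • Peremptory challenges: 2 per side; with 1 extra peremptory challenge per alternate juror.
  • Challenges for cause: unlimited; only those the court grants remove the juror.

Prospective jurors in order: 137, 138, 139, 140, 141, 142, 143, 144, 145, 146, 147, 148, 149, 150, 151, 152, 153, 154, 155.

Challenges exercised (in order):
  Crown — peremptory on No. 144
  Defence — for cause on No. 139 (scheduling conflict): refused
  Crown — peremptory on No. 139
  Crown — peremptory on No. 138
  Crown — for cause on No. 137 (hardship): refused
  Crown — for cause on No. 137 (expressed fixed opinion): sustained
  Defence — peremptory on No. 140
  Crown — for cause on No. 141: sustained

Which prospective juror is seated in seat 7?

149

Removed: #137, #138, #139, #140, #141, #144.
Filling seats in venire order through position 7: #142, #143, #145, #146, #147, #148, #149.
So seat 7 is #149.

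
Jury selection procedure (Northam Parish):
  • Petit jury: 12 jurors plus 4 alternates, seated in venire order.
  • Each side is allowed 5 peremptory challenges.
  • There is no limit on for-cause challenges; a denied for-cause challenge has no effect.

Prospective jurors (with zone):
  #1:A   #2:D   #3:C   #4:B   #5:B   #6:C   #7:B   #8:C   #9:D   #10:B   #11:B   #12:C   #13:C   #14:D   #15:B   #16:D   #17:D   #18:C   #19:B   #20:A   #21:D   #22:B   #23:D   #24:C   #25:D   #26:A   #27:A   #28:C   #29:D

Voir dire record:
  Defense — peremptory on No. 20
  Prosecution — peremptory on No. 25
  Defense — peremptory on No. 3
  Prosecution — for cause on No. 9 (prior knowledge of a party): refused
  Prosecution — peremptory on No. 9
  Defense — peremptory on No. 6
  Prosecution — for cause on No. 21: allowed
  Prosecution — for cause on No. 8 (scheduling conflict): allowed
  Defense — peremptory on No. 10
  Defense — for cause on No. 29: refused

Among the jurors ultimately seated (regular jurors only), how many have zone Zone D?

Removed: #3, #6, #8, #9, #10, #20, #21, #25.
Seated jurors 1–12: #1, #2, #4, #5, #7, #11, #12, #13, #14, #15, #16, #17 (alternates #18, #19, #22, #23 not counted).
Of those, in Zone D: #2, #14, #16, #17 → 4.

4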